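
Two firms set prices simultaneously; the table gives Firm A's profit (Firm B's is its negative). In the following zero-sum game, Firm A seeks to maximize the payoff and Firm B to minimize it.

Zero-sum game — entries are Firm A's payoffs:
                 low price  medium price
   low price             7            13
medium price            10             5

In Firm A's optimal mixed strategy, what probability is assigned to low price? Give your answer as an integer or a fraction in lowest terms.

5/11

Row minima are 7 and 5, so Firm A's maximin is 7; column maxima are 10 and 13, so Firm B's minimax is 10. These differ, so the equilibrium is in mixed strategies.
Let Firm A play low price with probability p. Firm B is indifferent when 7p + 10(1−p) = 13p + 5(1−p), giving p = 5/11.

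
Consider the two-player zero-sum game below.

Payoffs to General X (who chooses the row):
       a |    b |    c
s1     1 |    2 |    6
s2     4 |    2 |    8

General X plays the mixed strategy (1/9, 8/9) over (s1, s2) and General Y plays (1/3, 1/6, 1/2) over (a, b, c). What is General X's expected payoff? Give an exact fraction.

49/9

Against (1/3, 1/6, 1/2), each row's expected payoff is s1: 11/3; s2: 17/3.
Taking the (1/9, 8/9)-weighted average: (1/9)·(11/3) + (8/9)·(17/3) = 49/9.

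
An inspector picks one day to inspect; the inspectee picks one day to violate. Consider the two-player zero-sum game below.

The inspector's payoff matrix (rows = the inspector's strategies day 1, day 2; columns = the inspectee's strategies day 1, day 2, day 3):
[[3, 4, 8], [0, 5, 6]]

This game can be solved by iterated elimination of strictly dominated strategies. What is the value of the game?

Column day 2 is strictly dominated by day 1 for the inspectee (3<4, 0<5); eliminate day 2.
Row day 2 is strictly dominated by row day 1 (3>0, 8>6); eliminate day 2.
Column day 3 is strictly dominated by day 1 for the inspectee (3<8); eliminate day 3.
Only (day 1, day 1) remains, with payoff 3.

3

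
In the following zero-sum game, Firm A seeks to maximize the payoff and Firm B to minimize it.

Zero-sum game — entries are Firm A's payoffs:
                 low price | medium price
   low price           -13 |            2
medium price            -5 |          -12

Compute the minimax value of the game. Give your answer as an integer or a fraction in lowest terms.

Row minima are -13 and -12, so Firm A's maximin is -12; column maxima are -5 and 2, so Firm B's minimax is -5. These differ, so the equilibrium is in mixed strategies.
Let Firm A play low price with probability p. Firm B is indifferent when −13p − 5(1−p) = 2p − 12(1−p), giving p = 7/22.
Let Firm B play low price with probability q. Firm A is indifferent when −13q + 2(1−q) = −5q − 12(1−q), giving q = 7/11.
The value is -13·(7/11) + (2)·(4/11) = -83/11.

-83/11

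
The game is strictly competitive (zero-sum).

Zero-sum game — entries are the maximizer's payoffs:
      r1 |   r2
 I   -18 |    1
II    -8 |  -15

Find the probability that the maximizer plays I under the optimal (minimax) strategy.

7/26

Row minima are -18 and -15, so the maximizer's maximin is -15; column maxima are -8 and 1, so the minimizer's minimax is -8. These differ, so the equilibrium is in mixed strategies.
Let the maximizer play I with probability p. The minimizer is indifferent when −18p − 8(1−p) = p − 15(1−p), giving p = 7/26.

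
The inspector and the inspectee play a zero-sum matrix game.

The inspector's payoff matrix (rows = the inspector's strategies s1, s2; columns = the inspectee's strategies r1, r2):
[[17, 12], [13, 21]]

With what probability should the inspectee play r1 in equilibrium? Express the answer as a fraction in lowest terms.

Row minima are 12 and 13, so the inspector's maximin is 13; column maxima are 17 and 21, so the inspectee's minimax is 17. These differ, so the equilibrium is in mixed strategies.
Let the inspectee play r1 with probability q. The inspector is indifferent when 17q + 12(1−q) = 13q + 21(1−q), giving q = 9/13.

9/13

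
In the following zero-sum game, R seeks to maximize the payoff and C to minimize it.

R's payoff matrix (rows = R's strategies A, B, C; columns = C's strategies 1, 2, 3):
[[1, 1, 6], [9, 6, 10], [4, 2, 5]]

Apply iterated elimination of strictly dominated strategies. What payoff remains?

6

Row C is strictly dominated by row B (9>4, 6>2, 10>5); eliminate C.
Column 3 is strictly dominated by 1 for C (1<6, 9<10); eliminate 3.
Row A is strictly dominated by row B (9>1, 6>1); eliminate A.
Column 1 is strictly dominated by 2 for C (6<9); eliminate 1.
Only (B, 2) remains, with payoff 6.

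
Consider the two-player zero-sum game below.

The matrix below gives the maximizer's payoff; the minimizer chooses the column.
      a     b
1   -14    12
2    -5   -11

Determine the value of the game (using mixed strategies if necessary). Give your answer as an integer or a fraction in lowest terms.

Row minima are -14 and -11, so the maximizer's maximin is -11; column maxima are -5 and 12, so the minimizer's minimax is -5. These differ, so the equilibrium is in mixed strategies.
Let the maximizer play 1 with probability p. The minimizer is indifferent when −14p − 5(1−p) = 12p − 11(1−p), giving p = 3/16.
Let the minimizer play a with probability q. The maximizer is indifferent when −14q + 12(1−q) = −5q − 11(1−q), giving q = 23/32.
The value is -14·(23/32) + (12)·(9/32) = -107/16.

-107/16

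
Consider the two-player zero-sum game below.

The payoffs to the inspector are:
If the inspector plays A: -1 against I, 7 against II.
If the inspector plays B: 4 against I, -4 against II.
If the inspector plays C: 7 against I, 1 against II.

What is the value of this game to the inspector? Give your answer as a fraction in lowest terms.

Row B is strictly dominated by row C, so the inspector never plays it.
The remaining 2×2 game on (A, C) × (I, II) has no saddle point. Let the inspector play A with probability p; indifference gives −p + 7(1−p) = 7p + (1−p), so p = 3/7.
Similarly the inspectee's optimal q on I is 3/7, and the value is -1·(3/7) + (7)·(4/7) = 25/7.

25/7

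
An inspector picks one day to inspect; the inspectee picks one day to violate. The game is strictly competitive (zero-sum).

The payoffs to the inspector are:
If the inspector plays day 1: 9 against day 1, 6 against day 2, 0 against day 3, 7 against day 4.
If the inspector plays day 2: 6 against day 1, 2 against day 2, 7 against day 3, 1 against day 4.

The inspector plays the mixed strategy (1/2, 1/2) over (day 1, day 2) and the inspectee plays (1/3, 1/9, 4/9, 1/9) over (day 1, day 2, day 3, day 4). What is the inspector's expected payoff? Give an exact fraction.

Against (1/3, 1/9, 4/9, 1/9), each row's expected payoff is day 1: 40/9; day 2: 49/9.
Taking the (1/2, 1/2)-weighted average: (1/2)·(40/9) + (1/2)·(49/9) = 89/18.

89/18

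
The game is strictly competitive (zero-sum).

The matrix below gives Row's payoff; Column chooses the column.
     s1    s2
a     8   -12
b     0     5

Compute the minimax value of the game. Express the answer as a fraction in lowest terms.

Row minima are -12 and 0, so Row's maximin is 0; column maxima are 8 and 5, so Column's minimax is 5. These differ, so the equilibrium is in mixed strategies.
Let Row play a with probability p. Column is indifferent when 8p = −12p + 5(1−p), giving p = 1/5.
Let Column play s1 with probability q. Row is indifferent when 8q − 12(1−q) = 5(1−q), giving q = 17/25.
The value is 8·(17/25) + (-12)·(8/25) = 8/5.

8/5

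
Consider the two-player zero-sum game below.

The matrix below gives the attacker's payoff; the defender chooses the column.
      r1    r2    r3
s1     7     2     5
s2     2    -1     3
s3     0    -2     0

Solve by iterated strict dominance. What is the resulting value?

2

Row s2 is strictly dominated by row s1 (7>2, 2>-1, 5>3); eliminate s2.
Row s3 is strictly dominated by row s1 (7>0, 2>-2, 5>0); eliminate s3.
Column r3 is strictly dominated by r2 for the defender (2<5); eliminate r3.
Column r1 is strictly dominated by r2 for the defender (2<7); eliminate r1.
Only (s1, r2) remains, with payoff 2.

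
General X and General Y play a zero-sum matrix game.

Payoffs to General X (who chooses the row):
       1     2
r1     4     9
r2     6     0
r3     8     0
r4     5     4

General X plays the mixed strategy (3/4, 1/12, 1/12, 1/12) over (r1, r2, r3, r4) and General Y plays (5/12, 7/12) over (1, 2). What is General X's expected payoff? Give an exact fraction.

Against (5/12, 7/12), each row's expected payoff is r1: 83/12; r2: 5/2; r3: 10/3; r4: 53/12.
Taking the (3/4, 1/12, 1/12, 1/12)-weighted average: (3/4)·(83/12) + (1/12)·(5/2) + (1/12)·(10/3) + (1/12)·(53/12) = 145/24.

145/24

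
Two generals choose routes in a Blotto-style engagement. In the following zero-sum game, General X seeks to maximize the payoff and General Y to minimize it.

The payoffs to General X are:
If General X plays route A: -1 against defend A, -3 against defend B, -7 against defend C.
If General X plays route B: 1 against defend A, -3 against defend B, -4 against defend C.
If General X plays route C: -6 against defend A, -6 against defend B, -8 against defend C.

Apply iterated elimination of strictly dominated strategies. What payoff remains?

-4

Row route C is strictly dominated by row route A (-1>-6, -3>-6, -7>-8); eliminate route C.
Column defend A is strictly dominated by defend B for General Y (-3<-1, -3<1); eliminate defend A.
Column defend B is strictly dominated by defend C for General Y (-7<-3, -4<-3); eliminate defend B.
Row route A is strictly dominated by row route B (-4>-7); eliminate route A.
Only (route B, defend C) remains, with payoff -4.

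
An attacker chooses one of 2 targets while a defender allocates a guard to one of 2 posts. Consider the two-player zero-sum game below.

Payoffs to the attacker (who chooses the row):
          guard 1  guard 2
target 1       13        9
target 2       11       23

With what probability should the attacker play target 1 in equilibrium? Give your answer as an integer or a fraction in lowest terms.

Row minima are 9 and 11, so the attacker's maximin is 11; column maxima are 13 and 23, so the defender's minimax is 13. These differ, so the equilibrium is in mixed strategies.
Let the attacker play target 1 with probability p. The defender is indifferent when 13p + 11(1−p) = 9p + 23(1−p), giving p = 3/4.

3/4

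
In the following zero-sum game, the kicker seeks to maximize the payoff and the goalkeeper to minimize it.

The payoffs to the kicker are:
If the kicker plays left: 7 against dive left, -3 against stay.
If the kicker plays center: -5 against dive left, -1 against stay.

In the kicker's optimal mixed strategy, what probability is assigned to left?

2/7

Row minima are -3 and -5, so the kicker's maximin is -3; column maxima are 7 and -1, so the goalkeeper's minimax is -1. These differ, so the equilibrium is in mixed strategies.
Let the kicker play left with probability p. The goalkeeper is indifferent when 7p − 5(1−p) = −3p − (1−p), giving p = 2/7.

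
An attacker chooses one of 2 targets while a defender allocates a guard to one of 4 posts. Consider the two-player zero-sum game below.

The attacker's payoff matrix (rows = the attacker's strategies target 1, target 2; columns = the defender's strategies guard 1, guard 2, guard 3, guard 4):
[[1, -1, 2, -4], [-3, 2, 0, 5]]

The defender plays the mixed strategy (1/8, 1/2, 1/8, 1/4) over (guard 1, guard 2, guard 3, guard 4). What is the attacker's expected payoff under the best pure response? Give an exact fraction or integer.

15/8

target 1: (1)·(1/8) + (-1)·(1/2) + (2)·(1/8) + (-4)·(1/4) = -9/8.
target 2: (-3)·(1/8) + (2)·(1/2) + (0)·(1/8) + (5)·(1/4) = 15/8.
The best pure response is target 2 with expected payoff 15/8.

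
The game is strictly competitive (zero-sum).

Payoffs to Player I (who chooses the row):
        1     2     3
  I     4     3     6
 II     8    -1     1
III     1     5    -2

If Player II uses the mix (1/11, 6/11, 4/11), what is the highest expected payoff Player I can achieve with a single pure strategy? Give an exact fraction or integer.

I: (4)·(1/11) + (3)·(6/11) + (6)·(4/11) = 46/11.
II: (8)·(1/11) + (-1)·(6/11) + (1)·(4/11) = 6/11.
III: (1)·(1/11) + (5)·(6/11) + (-2)·(4/11) = 23/11.
The best pure response is I with expected payoff 46/11.

46/11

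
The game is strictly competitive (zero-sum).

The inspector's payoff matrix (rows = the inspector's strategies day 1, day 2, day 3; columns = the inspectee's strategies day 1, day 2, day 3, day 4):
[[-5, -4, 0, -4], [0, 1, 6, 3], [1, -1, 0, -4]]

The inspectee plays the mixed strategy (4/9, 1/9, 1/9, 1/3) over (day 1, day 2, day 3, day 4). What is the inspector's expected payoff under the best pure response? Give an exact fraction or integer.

16/9

day 1: (-5)·(4/9) + (-4)·(1/9) + (0)·(1/9) + (-4)·(1/3) = -4.
day 2: (0)·(4/9) + (1)·(1/9) + (6)·(1/9) + (3)·(1/3) = 16/9.
day 3: (1)·(4/9) + (-1)·(1/9) + (0)·(1/9) + (-4)·(1/3) = -1.
The best pure response is day 2 with expected payoff 16/9.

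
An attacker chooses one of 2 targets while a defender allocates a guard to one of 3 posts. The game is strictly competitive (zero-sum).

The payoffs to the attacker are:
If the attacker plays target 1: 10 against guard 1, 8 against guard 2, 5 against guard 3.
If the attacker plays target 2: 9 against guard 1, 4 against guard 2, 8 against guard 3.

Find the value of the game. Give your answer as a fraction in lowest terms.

Column guard 1 is strictly dominated by guard 3 for the defender (it gives the attacker more in every row).
The remaining 2×2 game on (target 1, target 2) × (guard 2, guard 3) has no saddle point. Let the attacker play target 1 with probability p; indifference gives 8p + 4(1−p) = 5p + 8(1−p), so p = 4/7.
Similarly the defender's optimal q on guard 2 is 3/7, and the value is 8·(3/7) + (5)·(4/7) = 44/7.

44/7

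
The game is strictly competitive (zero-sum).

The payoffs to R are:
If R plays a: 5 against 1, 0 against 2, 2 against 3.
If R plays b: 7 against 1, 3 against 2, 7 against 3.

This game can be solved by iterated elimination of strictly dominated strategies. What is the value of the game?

Column 3 is strictly dominated by 2 for C (0<2, 3<7); eliminate 3.
Column 1 is strictly dominated by 2 for C (0<5, 3<7); eliminate 1.
Row a is strictly dominated by row b (3>0); eliminate a.
Only (b, 2) remains, with payoff 3.

3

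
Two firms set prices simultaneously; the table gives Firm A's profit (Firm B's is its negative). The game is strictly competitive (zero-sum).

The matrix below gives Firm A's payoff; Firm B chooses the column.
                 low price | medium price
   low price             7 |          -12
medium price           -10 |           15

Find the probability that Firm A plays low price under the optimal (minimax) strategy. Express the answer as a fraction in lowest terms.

25/44

Row minima are -12 and -10, so Firm A's maximin is -10; column maxima are 7 and 15, so Firm B's minimax is 7. These differ, so the equilibrium is in mixed strategies.
Let Firm A play low price with probability p. Firm B is indifferent when 7p − 10(1−p) = −12p + 15(1−p), giving p = 25/44.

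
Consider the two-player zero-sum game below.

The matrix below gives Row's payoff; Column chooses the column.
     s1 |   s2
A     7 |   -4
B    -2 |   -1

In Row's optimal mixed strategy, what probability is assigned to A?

1/12

Row minima are -4 and -2, so Row's maximin is -2; column maxima are 7 and -1, so Column's minimax is -1. These differ, so the equilibrium is in mixed strategies.
Let Row play A with probability p. Column is indifferent when 7p − 2(1−p) = −4p − (1−p), giving p = 1/12.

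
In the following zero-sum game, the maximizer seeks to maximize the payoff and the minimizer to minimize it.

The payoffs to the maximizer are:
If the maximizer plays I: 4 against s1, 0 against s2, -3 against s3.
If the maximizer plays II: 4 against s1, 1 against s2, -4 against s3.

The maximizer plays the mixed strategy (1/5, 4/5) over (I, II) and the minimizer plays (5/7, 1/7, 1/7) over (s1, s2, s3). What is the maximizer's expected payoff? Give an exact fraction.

17/7

Against (5/7, 1/7, 1/7), each row's expected payoff is I: 17/7; II: 17/7.
Taking the (1/5, 4/5)-weighted average: (1/5)·(17/7) + (4/5)·(17/7) = 17/7.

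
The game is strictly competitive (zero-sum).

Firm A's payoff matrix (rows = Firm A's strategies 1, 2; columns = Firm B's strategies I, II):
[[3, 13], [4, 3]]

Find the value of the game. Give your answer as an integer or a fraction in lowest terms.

Row minima are 3 and 3, so Firm A's maximin is 3; column maxima are 4 and 13, so Firm B's minimax is 4. These differ, so the equilibrium is in mixed strategies.
Let Firm A play 1 with probability p. Firm B is indifferent when 3p + 4(1−p) = 13p + 3(1−p), giving p = 1/11.
Let Firm B play I with probability q. Firm A is indifferent when 3q + 13(1−q) = 4q + 3(1−q), giving q = 10/11.
The value is 3·(10/11) + (13)·(1/11) = 43/11.

43/11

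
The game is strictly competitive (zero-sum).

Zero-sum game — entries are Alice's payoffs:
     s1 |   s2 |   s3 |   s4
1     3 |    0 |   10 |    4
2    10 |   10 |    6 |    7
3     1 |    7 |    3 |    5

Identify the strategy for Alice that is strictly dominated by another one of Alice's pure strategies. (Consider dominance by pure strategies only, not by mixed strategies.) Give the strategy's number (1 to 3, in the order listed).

Compare 3 with 2: 10 > 1, 10 > 7, 6 > 3, 7 > 5.
So 2 strictly dominates 3 for Alice; 3 is strictly dominated.

3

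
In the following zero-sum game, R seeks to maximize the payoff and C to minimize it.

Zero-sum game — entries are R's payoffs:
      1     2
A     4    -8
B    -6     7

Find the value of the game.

Row minima are -8 and -6, so R's maximin is -6; column maxima are 4 and 7, so C's minimax is 4. These differ, so the equilibrium is in mixed strategies.
Let R play A with probability p. C is indifferent when 4p − 6(1−p) = −8p + 7(1−p), giving p = 13/25.
Let C play 1 with probability q. R is indifferent when 4q − 8(1−q) = −6q + 7(1−q), giving q = 3/5.
The value is 4·(3/5) + (-8)·(2/5) = -4/5.

-4/5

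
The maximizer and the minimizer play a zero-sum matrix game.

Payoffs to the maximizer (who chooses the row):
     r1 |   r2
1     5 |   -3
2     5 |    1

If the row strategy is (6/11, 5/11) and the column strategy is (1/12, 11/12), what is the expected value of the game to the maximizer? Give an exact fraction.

Against (1/12, 11/12), each row's expected payoff is 1: -7/3; 2: 4/3.
Taking the (6/11, 5/11)-weighted average: (6/11)·(-7/3) + (5/11)·(4/3) = -2/3.

-2/3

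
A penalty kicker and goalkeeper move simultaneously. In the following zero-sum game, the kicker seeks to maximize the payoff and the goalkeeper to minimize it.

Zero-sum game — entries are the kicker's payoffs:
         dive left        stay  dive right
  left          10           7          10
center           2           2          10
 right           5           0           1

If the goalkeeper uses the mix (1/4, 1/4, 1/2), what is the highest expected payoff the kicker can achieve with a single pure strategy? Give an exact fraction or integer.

37/4

left: (10)·(1/4) + (7)·(1/4) + (10)·(1/2) = 37/4.
center: (2)·(1/4) + (2)·(1/4) + (10)·(1/2) = 6.
right: (5)·(1/4) + (0)·(1/4) + (1)·(1/2) = 7/4.
The best pure response is left with expected payoff 37/4.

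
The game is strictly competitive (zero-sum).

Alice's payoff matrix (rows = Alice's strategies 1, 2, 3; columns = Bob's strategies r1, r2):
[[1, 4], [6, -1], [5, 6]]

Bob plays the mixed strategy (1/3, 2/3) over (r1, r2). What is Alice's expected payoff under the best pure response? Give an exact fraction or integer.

1: (1)·(1/3) + (4)·(2/3) = 3.
2: (6)·(1/3) + (-1)·(2/3) = 4/3.
3: (5)·(1/3) + (6)·(2/3) = 17/3.
The best pure response is 3 with expected payoff 17/3.

17/3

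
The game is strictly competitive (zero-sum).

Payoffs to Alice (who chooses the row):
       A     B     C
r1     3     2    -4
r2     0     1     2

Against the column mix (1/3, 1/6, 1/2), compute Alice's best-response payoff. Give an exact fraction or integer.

7/6

r1: (3)·(1/3) + (2)·(1/6) + (-4)·(1/2) = -2/3.
r2: (0)·(1/3) + (1)·(1/6) + (2)·(1/2) = 7/6.
The best pure response is r2 with expected payoff 7/6.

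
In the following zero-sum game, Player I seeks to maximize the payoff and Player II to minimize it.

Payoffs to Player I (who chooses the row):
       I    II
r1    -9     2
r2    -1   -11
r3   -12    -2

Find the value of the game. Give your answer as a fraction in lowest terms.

Row r3 is strictly dominated by row r1, so Player I never plays it.
The remaining 2×2 game on (r1, r2) × (I, II) has no saddle point. Let Player I play r1 with probability p; indifference gives −9p − (1−p) = 2p − 11(1−p), so p = 10/21.
Similarly Player II's optimal q on I is 13/21, and the value is -9·(13/21) + (2)·(8/21) = -101/21.

-101/21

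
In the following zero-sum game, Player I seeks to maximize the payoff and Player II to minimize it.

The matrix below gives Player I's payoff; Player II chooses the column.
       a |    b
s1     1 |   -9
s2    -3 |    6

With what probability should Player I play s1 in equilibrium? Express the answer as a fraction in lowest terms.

9/19

Row minima are -9 and -3, so Player I's maximin is -3; column maxima are 1 and 6, so Player II's minimax is 1. These differ, so the equilibrium is in mixed strategies.
Let Player I play s1 with probability p. Player II is indifferent when p − 3(1−p) = −9p + 6(1−p), giving p = 9/19.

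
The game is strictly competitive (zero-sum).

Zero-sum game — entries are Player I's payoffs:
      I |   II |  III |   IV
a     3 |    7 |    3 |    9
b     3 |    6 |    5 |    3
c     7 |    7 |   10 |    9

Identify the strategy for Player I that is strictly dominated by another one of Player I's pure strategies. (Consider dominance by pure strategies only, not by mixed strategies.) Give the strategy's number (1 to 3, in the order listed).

Compare b with c: 7 > 3, 7 > 6, 10 > 5, 9 > 3.
So c strictly dominates b for Player I; b is strictly dominated.

2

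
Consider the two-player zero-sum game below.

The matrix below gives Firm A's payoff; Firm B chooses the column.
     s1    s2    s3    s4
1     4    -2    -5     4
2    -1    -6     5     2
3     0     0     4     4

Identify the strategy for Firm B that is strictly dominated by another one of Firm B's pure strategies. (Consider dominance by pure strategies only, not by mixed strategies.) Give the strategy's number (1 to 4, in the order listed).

Firm B prefers columns that give Firm A less. Compare s4 with s2: -2 < 4, -6 < 2, 0 < 4.
So s2 strictly dominates s4 for Firm B; s4 is strictly dominated.

4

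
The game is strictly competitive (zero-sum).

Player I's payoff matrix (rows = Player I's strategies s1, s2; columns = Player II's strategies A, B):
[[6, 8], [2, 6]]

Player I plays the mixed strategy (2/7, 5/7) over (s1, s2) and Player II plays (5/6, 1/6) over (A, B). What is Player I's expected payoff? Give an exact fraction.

26/7

Against (5/6, 1/6), each row's expected payoff is s1: 19/3; s2: 8/3.
Taking the (2/7, 5/7)-weighted average: (2/7)·(19/3) + (5/7)·(8/3) = 26/7.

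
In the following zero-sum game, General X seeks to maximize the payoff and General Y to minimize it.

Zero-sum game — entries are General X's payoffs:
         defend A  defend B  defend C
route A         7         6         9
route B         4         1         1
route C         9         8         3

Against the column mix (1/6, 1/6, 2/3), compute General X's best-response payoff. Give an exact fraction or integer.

49/6

route A: (7)·(1/6) + (6)·(1/6) + (9)·(2/3) = 49/6.
route B: (4)·(1/6) + (1)·(1/6) + (1)·(2/3) = 3/2.
route C: (9)·(1/6) + (8)·(1/6) + (3)·(2/3) = 29/6.
The best pure response is route A with expected payoff 49/6.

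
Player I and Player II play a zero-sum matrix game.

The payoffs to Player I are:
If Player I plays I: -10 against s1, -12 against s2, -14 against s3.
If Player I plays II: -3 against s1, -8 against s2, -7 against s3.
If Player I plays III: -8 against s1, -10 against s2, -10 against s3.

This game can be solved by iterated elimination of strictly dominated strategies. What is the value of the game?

-8

Column s1 is strictly dominated by s2 for Player II (-12<-10, -8<-3, -10<-8); eliminate s1.
Row I is strictly dominated by row II (-8>-12, -7>-14); eliminate I.
Row III is strictly dominated by row II (-8>-10, -7>-10); eliminate III.
Column s3 is strictly dominated by s2 for Player II (-8<-7); eliminate s3.
Only (II, s2) remains, with payoff -8.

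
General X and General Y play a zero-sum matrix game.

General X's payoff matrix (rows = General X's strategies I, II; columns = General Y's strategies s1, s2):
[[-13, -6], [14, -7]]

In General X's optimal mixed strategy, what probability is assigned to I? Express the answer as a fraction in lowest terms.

Row minima are -13 and -7, so General X's maximin is -7; column maxima are 14 and -6, so General Y's minimax is -6. These differ, so the equilibrium is in mixed strategies.
Let General X play I with probability p. General Y is indifferent when −13p + 14(1−p) = −6p − 7(1−p), giving p = 3/4.

3/4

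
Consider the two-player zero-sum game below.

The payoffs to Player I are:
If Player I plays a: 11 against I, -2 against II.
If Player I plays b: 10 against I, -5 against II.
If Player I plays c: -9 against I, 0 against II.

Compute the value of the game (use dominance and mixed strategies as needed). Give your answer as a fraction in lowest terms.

-9/11

Row b is strictly dominated by row a, so Player I never plays it.
The remaining 2×2 game on (a, c) × (I, II) has no saddle point. Let Player I play a with probability p; indifference gives 11p − 9(1−p) = −2p, so p = 9/22.
Similarly Player II's optimal q on I is 1/11, and the value is 11·(1/11) + (-2)·(10/11) = -9/11.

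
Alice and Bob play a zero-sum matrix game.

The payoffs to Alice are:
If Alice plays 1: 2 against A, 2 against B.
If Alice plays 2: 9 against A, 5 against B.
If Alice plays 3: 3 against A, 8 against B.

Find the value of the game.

19/3

Row 1 is strictly dominated by row 3, so Alice never plays it.
The remaining 2×2 game on (2, 3) × (A, B) has no saddle point. Let Alice play 2 with probability p; indifference gives 9p + 3(1−p) = 5p + 8(1−p), so p = 5/9.
Similarly Bob's optimal q on A is 1/3, and the value is 9·(1/3) + (5)·(2/3) = 19/3.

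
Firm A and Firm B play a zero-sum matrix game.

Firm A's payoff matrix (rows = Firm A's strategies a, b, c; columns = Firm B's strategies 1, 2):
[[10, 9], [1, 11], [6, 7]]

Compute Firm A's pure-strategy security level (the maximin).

The worst-case payoff for each row is a: 9, b: 1, c: 6.
The best of these is 9.

9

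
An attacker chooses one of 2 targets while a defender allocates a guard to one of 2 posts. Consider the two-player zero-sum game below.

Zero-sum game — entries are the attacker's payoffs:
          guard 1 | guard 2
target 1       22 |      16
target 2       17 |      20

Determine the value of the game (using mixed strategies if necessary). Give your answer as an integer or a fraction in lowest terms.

Row minima are 16 and 17, so the attacker's maximin is 17; column maxima are 22 and 20, so the defender's minimax is 20. These differ, so the equilibrium is in mixed strategies.
Let the attacker play target 1 with probability p. The defender is indifferent when 22p + 17(1−p) = 16p + 20(1−p), giving p = 1/3.
Let the defender play guard 1 with probability q. The attacker is indifferent when 22q + 16(1−q) = 17q + 20(1−q), giving q = 4/9.
The value is 22·(4/9) + (16)·(5/9) = 56/3.

56/3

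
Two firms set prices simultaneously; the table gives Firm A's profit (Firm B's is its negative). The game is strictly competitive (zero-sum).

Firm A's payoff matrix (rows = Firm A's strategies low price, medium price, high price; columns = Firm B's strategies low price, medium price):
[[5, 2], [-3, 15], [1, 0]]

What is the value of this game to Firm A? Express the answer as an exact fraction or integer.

27/7

Row high price is strictly dominated by row low price, so Firm A never plays it.
The remaining 2×2 game on (low price, medium price) × (low price, medium price) has no saddle point. Let Firm A play low price with probability p; indifference gives 5p − 3(1−p) = 2p + 15(1−p), so p = 6/7.
Similarly Firm B's optimal q on low price is 13/21, and the value is 5·(13/21) + (2)·(8/21) = 27/7.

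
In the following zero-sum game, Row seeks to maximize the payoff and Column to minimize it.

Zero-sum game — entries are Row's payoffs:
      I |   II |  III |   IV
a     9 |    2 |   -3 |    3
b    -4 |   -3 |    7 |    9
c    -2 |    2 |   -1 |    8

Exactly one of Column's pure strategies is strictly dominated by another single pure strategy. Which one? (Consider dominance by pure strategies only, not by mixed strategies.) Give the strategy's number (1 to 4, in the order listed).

4

Column prefers columns that give Row less. Compare IV with II: 2 < 3, -3 < 9, 2 < 8.
So II strictly dominates IV for Column; IV is strictly dominated.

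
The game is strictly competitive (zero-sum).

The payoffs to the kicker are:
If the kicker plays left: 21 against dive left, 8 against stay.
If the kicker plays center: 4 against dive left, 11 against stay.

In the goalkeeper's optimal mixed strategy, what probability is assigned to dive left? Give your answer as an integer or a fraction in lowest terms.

Row minima are 8 and 4, so the kicker's maximin is 8; column maxima are 21 and 11, so the goalkeeper's minimax is 11. These differ, so the equilibrium is in mixed strategies.
Let the goalkeeper play dive left with probability q. The kicker is indifferent when 21q + 8(1−q) = 4q + 11(1−q), giving q = 3/20.

3/20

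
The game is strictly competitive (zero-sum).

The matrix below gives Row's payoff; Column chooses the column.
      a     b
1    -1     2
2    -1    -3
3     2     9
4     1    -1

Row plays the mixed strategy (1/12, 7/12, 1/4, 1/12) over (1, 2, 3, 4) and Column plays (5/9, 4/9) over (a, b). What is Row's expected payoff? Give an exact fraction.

Against (5/9, 4/9), each row's expected payoff is 1: 1/3; 2: -17/9; 3: 46/9; 4: 1/9.
Taking the (1/12, 7/12, 1/4, 1/12)-weighted average: (1/12)·(1/3) + (7/12)·(-17/9) + (1/4)·(46/9) + (1/12)·(1/9) = 23/108.

23/108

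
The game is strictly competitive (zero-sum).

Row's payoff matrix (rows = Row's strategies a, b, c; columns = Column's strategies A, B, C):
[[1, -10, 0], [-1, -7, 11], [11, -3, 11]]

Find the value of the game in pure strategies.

Row minima: -10, -7, -3 → Row's maximin is -3.
Column maxima: 11, -3, 11 → Column's minimax is -3.
They coincide at (c, B), so the value is -3.

-3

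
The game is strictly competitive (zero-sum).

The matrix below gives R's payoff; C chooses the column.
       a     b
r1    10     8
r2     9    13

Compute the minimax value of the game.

Row minima are 8 and 9, so R's maximin is 9; column maxima are 10 and 13, so C's minimax is 10. These differ, so the equilibrium is in mixed strategies.
Let R play r1 with probability p. C is indifferent when 10p + 9(1−p) = 8p + 13(1−p), giving p = 2/3.
Let C play a with probability q. R is indifferent when 10q + 8(1−q) = 9q + 13(1−q), giving q = 5/6.
The value is 10·(5/6) + (8)·(1/6) = 29/3.

29/3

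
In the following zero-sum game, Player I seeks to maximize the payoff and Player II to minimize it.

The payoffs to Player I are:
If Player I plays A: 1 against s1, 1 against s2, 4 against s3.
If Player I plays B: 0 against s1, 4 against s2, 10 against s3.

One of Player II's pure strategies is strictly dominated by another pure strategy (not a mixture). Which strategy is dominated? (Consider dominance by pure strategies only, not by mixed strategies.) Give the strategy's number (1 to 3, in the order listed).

3

Player II prefers columns that give Player I less. Compare s3 with s1: 1 < 4, 0 < 10.
So s1 strictly dominates s3 for Player II; s3 is strictly dominated.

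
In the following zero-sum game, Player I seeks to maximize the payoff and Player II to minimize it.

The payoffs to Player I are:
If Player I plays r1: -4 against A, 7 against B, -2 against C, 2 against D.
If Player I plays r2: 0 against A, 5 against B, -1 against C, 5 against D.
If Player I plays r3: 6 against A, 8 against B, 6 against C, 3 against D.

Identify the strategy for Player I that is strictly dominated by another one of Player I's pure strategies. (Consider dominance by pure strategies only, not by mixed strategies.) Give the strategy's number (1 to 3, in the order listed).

Compare r1 with r3: 6 > -4, 8 > 7, 6 > -2, 3 > 2.
So r3 strictly dominates r1 for Player I; r1 is strictly dominated.

1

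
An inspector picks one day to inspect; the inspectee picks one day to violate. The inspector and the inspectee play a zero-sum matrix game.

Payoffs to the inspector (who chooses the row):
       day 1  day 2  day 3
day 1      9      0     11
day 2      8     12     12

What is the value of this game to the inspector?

108/13

Column day 3 is strictly dominated by day 1 for the inspectee (it gives the inspector more in every row).
The remaining 2×2 game on (day 1, day 2) × (day 1, day 2) has no saddle point. Let the inspector play day 1 with probability p; indifference gives 9p + 8(1−p) = 12(1−p), so p = 4/13.
Similarly the inspectee's optimal q on day 1 is 12/13, and the value is 9·(12/13) + (0)·(1/13) = 108/13.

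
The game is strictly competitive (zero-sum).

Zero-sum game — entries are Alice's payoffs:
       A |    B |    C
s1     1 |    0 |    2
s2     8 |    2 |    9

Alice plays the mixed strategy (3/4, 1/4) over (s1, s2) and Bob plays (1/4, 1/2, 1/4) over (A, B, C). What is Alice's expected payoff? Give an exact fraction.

Against (1/4, 1/2, 1/4), each row's expected payoff is s1: 3/4; s2: 21/4.
Taking the (3/4, 1/4)-weighted average: (3/4)·(3/4) + (1/4)·(21/4) = 15/8.

15/8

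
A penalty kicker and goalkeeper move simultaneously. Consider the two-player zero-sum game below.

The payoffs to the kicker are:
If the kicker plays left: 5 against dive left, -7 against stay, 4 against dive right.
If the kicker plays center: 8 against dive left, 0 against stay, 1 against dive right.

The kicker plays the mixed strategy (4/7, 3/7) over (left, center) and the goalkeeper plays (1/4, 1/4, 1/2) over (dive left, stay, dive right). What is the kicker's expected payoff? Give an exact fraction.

Against (1/4, 1/4, 1/2), each row's expected payoff is left: 3/2; center: 5/2.
Taking the (4/7, 3/7)-weighted average: (4/7)·(3/2) + (3/7)·(5/2) = 27/14.

27/14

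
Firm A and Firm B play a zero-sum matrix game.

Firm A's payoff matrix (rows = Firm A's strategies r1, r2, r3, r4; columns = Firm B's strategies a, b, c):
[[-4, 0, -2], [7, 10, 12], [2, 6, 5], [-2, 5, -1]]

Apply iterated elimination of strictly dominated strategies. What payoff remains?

7

Row r4 is strictly dominated by row r2 (7>-2, 10>5, 12>-1); eliminate r4.
Row r1 is strictly dominated by row r2 (7>-4, 10>0, 12>-2); eliminate r1.
Row r3 is strictly dominated by row r2 (7>2, 10>6, 12>5); eliminate r3.
Column c is strictly dominated by a for Firm B (7<12); eliminate c.
Column b is strictly dominated by a for Firm B (7<10); eliminate b.
Only (r2, a) remains, with payoff 7.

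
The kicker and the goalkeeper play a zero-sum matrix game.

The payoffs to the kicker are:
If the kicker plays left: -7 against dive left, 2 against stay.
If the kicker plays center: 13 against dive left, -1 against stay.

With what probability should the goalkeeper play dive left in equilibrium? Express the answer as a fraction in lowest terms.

Row minima are -7 and -1, so the kicker's maximin is -1; column maxima are 13 and 2, so the goalkeeper's minimax is 2. These differ, so the equilibrium is in mixed strategies.
Let the goalkeeper play dive left with probability q. The kicker is indifferent when −7q + 2(1−q) = 13q − (1−q), giving q = 3/23.

3/23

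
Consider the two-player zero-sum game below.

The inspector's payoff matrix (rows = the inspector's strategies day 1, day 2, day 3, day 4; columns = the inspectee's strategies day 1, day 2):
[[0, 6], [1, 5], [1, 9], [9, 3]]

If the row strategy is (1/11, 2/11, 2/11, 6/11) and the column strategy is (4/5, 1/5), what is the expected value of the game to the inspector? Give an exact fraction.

284/55

Against (4/5, 1/5), each row's expected payoff is day 1: 6/5; day 2: 9/5; day 3: 13/5; day 4: 39/5.
Taking the (1/11, 2/11, 2/11, 6/11)-weighted average: (1/11)·(6/5) + (2/11)·(9/5) + (2/11)·(13/5) + (6/11)·(39/5) = 284/55.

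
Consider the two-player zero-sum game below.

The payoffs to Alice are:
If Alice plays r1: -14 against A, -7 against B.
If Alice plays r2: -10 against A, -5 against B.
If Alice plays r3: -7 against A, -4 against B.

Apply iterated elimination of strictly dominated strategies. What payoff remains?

Row r1 is strictly dominated by row r2 (-10>-14, -5>-7); eliminate r1.
Column B is strictly dominated by A for Bob (-10<-5, -7<-4); eliminate B.
Row r2 is strictly dominated by row r3 (-7>-10); eliminate r2.
Only (r3, A) remains, with payoff -7.

-7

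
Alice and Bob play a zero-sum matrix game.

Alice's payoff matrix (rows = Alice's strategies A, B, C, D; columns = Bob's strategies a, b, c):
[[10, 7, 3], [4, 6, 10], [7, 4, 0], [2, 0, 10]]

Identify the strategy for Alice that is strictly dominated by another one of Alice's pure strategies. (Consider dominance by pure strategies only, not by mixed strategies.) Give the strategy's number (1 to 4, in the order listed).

3

Compare C with A: 10 > 7, 7 > 4, 3 > 0.
So A strictly dominates C for Alice; C is strictly dominated.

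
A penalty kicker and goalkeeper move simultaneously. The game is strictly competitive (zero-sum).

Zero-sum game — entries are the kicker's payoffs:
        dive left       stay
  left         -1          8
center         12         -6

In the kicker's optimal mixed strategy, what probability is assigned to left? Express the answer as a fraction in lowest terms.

Row minima are -1 and -6, so the kicker's maximin is -1; column maxima are 12 and 8, so the goalkeeper's minimax is 8. These differ, so the equilibrium is in mixed strategies.
Let the kicker play left with probability p. The goalkeeper is indifferent when −p + 12(1−p) = 8p − 6(1−p), giving p = 2/3.

2/3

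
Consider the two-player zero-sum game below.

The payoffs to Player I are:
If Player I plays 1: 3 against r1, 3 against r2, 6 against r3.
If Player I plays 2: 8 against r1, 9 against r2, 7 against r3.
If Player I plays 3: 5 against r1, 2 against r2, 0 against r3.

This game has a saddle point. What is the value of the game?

Row minima: 3, 7, 0 → Player I's maximin is 7.
Column maxima: 8, 9, 7 → Player II's minimax is 7.
They coincide at (2, r3), so the value is 7.

7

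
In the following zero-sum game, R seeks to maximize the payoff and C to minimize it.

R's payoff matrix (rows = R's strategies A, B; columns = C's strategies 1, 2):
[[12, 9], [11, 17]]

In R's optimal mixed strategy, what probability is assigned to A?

2/3

Row minima are 9 and 11, so R's maximin is 11; column maxima are 12 and 17, so C's minimax is 12. These differ, so the equilibrium is in mixed strategies.
Let R play A with probability p. C is indifferent when 12p + 11(1−p) = 9p + 17(1−p), giving p = 2/3.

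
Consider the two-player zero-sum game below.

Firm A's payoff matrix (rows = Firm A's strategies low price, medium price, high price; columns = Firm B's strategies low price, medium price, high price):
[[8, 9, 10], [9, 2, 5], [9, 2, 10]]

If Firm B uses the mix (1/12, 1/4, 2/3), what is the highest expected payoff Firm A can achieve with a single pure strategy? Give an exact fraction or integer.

low price: (8)·(1/12) + (9)·(1/4) + (10)·(2/3) = 115/12.
medium price: (9)·(1/12) + (2)·(1/4) + (5)·(2/3) = 55/12.
high price: (9)·(1/12) + (2)·(1/4) + (10)·(2/3) = 95/12.
The best pure response is low price with expected payoff 115/12.

115/12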